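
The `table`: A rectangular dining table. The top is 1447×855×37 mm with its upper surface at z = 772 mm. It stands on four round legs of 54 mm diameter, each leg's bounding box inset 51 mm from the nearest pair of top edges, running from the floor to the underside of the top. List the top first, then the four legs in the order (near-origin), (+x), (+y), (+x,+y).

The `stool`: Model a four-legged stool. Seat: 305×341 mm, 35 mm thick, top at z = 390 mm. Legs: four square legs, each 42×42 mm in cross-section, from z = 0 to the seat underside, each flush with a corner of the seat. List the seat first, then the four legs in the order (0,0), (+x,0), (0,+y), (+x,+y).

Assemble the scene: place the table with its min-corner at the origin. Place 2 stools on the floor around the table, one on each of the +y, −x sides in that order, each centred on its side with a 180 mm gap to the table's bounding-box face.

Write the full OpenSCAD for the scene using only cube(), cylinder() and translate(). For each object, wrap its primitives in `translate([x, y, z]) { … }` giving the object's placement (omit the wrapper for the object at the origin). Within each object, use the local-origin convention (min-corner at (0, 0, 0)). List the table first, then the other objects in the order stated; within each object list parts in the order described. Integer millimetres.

translate([0, 0, 735]) cube([1447, 855, 37]);
translate([78, 78, 0]) cylinder(h = 735, r = 27);
translate([1369, 78, 0]) cylinder(h = 735, r = 27);
translate([78, 777, 0]) cylinder(h = 735, r = 27);
translate([1369, 777, 0]) cylinder(h = 735, r = 27);
translate([571, 1035, 0]) {
  translate([0, 0, 355]) cube([305, 341, 35]);
  cube([42, 42, 355]);
  translate([263, 0, 0]) cube([42, 42, 355]);
  translate([0, 299, 0]) cube([42, 42, 355]);
  translate([263, 299, 0]) cube([42, 42, 355]);
}
translate([-485, 257, 0]) {
  translate([0, 0, 355]) cube([305, 341, 35]);
  cube([42, 42, 355]);
  translate([263, 0, 0]) cube([42, 42, 355]);
  translate([0, 299, 0]) cube([42, 42, 355]);
  translate([263, 299, 0]) cube([42, 42, 355]);
}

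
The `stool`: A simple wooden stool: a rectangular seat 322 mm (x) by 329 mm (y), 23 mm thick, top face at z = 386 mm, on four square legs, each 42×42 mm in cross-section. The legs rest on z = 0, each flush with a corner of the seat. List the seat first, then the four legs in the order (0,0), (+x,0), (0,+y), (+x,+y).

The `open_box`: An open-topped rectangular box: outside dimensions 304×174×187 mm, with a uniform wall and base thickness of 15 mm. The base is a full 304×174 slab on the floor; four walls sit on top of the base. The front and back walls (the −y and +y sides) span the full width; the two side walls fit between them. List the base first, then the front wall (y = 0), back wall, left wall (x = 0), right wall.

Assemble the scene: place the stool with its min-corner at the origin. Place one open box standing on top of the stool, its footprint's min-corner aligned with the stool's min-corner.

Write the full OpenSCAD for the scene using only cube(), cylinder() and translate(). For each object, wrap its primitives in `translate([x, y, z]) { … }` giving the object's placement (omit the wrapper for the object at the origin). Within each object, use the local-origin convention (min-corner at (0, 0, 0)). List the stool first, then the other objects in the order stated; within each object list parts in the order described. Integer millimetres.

translate([0, 0, 363]) cube([322, 329, 23]);
cube([42, 42, 363]);
translate([280, 0, 0]) cube([42, 42, 363]);
translate([0, 287, 0]) cube([42, 42, 363]);
translate([280, 287, 0]) cube([42, 42, 363]);
translate([0, 0, 386]) {
  cube([304, 174, 15]);
  translate([0, 0, 15]) cube([304, 15, 172]);
  translate([0, 159, 15]) cube([304, 15, 172]);
  translate([0, 15, 15]) cube([15, 144, 172]);
  translate([289, 15, 15]) cube([15, 144, 172]);
}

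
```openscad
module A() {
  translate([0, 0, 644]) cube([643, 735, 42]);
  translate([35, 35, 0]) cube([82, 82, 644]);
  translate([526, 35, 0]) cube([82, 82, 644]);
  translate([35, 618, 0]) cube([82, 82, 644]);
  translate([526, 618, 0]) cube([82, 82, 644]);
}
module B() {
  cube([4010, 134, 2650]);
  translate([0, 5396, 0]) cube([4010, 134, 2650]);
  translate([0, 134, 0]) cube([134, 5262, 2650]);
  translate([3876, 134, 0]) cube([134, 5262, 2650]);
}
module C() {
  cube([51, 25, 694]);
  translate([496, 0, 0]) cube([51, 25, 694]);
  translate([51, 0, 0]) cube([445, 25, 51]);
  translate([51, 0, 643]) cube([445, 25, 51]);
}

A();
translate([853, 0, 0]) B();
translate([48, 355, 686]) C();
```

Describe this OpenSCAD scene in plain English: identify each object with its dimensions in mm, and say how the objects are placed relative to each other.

A is a table: top 643 mm (x) × 735 mm (y), 42 mm thick, upper face at z = 686 mm, on four 82×82 mm square legs, each inset 35 mm from the nearest pair of top edges, running from z = 0 to the bottom of the top.

B is the wall frame of a small rectangular building: four walls, each 2650 mm tall and 134 mm thick, enclosing a footprint 4010 mm (x) by 5530 mm (y) outside-to-outside, with no floor or roof. The front and back walls (the −y and +y sides) span the full width; the two side walls fit between them.

C is a picture frame with a 445×592 mm rectangular opening (x by z) and a uniform 51 mm border on every side. Frame depth is 25 mm along y. It is built from two vertical stiles running the full outside height and two horizontal rails spanning the gap between the stiles.

The house frame is on the floor beside the table on its +x side. The picture frame is on top of the table, centred.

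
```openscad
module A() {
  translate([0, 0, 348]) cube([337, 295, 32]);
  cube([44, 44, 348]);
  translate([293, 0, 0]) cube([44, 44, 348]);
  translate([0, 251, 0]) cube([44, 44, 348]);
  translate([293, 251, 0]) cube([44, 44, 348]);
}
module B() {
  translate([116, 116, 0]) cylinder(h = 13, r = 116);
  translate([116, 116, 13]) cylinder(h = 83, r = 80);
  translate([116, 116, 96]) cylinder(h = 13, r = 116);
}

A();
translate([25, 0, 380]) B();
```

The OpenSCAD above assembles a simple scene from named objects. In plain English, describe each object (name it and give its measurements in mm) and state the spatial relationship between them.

A is a four-legged stool. The seat is a 337×295×32 mm slab whose top surface is at z = 380 mm; four square legs, each 44×44 mm in cross-section, run from the floor (z = 0) to the underside of the seat, each flush with a corner of the seat.

B is a spool: two coaxial disc flanges of radius 116 mm and thickness 13 mm, joined by a core cylinder of radius 80 mm and height 83 mm. The lower flange rests on z = 0 and the three cylinders share a vertical axis.

The spool is on top of the stool.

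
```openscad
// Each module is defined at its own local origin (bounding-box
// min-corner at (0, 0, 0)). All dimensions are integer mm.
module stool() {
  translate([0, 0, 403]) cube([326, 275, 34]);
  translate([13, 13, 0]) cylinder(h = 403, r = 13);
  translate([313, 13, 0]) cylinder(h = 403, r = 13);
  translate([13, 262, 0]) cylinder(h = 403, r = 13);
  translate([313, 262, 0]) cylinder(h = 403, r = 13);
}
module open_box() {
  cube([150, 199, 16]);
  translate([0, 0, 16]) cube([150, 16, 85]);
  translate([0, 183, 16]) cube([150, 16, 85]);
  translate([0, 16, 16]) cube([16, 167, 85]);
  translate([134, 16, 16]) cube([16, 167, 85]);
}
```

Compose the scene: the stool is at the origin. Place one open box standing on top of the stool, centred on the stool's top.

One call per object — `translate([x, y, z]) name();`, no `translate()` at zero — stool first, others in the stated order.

stool();
translate([88, 38, 437]) open_box();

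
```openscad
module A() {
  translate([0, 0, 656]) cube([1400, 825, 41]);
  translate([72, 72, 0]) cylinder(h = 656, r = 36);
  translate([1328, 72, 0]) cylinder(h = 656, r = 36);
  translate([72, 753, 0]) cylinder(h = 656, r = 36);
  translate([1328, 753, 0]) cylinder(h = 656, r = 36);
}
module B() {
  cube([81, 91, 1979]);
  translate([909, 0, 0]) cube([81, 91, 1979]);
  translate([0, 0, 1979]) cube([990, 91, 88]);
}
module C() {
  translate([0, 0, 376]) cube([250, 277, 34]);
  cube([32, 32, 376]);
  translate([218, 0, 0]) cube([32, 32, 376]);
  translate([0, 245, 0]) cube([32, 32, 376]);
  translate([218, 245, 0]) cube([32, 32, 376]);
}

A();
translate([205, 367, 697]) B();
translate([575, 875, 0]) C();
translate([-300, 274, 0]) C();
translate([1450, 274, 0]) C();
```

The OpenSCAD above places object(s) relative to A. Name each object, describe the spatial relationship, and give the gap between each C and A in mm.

A is a table. B is a door frame. C is a stool. The door frame is on top of the table, centred. Three stools sit around the table at the +y, −x, +x sides. The gap between each stool and the table is 50 mm.

Each stool's nearest face is 50 mm from the table's bounding box.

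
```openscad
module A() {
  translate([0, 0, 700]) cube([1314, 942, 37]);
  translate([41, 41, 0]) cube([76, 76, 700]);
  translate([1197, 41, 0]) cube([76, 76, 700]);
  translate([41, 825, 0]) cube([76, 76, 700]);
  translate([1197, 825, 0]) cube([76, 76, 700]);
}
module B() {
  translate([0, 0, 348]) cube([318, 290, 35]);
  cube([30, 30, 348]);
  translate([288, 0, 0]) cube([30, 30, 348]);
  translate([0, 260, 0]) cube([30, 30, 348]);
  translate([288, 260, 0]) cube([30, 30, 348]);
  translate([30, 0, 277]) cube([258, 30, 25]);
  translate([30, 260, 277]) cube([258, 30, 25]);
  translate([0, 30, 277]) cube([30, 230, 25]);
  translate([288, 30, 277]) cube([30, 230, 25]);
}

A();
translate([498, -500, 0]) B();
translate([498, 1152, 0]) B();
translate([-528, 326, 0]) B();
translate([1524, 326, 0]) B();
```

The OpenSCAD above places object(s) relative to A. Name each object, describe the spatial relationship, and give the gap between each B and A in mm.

A is a table. B is a stool. Four stools sit around the table at the −y, +y, −x, +x sides. The gap between each stool and the table is 210 mm.

Each stool's nearest face is 210 mm from the table's bounding box.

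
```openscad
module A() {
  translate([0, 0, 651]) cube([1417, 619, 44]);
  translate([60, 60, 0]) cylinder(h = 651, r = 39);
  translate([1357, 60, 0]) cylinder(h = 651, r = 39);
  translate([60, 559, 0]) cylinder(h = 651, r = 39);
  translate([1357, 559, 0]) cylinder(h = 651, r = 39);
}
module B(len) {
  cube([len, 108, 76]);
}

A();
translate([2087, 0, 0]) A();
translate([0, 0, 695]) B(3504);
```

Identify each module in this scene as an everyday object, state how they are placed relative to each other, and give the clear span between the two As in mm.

A is a table. B is a beam. A beam spans the tops of two tables. The clear span between the two tables is 670 mm.

Second table starts at x = 2087; first ends at x = 1417; clear span = 2087 − 1417 = 670 mm.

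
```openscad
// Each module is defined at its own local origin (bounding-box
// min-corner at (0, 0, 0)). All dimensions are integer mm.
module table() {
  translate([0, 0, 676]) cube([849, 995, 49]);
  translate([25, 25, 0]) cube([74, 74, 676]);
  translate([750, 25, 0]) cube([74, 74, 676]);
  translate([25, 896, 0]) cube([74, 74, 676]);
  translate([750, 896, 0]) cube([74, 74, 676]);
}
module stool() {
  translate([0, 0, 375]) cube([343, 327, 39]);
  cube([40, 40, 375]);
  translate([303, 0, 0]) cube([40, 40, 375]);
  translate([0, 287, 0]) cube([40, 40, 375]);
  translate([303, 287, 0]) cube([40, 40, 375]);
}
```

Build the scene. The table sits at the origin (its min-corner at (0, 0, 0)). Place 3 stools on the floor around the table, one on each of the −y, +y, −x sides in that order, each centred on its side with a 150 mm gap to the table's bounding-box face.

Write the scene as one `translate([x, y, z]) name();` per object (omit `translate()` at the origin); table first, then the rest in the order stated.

table();
translate([253, -477, 0]) stool();
translate([253, 1145, 0]) stool();
translate([-493, 334, 0]) stool();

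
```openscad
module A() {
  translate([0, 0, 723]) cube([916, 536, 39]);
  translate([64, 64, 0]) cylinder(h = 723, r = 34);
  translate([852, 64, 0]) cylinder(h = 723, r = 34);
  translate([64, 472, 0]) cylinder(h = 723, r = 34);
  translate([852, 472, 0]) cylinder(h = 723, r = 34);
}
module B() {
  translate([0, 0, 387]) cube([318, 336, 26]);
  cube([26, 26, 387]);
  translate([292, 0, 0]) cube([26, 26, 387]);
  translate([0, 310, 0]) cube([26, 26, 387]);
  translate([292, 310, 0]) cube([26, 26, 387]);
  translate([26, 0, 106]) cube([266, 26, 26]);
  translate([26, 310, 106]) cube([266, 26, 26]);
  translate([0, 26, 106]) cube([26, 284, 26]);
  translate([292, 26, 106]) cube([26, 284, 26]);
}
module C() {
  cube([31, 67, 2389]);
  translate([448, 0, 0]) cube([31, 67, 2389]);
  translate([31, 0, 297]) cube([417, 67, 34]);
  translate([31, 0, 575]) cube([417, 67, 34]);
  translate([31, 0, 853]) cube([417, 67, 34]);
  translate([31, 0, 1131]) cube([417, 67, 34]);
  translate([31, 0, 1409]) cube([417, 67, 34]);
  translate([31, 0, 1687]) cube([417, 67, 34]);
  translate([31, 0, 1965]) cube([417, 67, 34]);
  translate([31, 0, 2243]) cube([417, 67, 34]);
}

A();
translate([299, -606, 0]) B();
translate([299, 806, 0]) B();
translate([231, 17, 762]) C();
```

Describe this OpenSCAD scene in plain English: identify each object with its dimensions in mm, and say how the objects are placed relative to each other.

A is a table: top 916 mm (x) × 536 mm (y), 39 mm thick, upper face at z = 762 mm, on four round legs of 68 mm diameter, each leg's bounding box inset 30 mm from the nearest pair of top edges, running from z = 0 to the bottom of the top.

B is a simple wooden stool: a rectangular seat 318 mm (x) by 336 mm (y), 26 mm thick, top face at z = 413 mm, on four square legs, each 26×26 mm in cross-section. The legs rest on z = 0, each flush with a corner of the seat. Four stretchers, 26 mm wide and 26 mm tall, connect adjacent legs with their undersides at z = 106 mm, each running between the inner faces of the legs it joins and aligned with the legs' outer faces on the other axis.

C is a straight ladder. Two 31×67 mm vertical rails, 2389 mm tall, stand 479 mm apart (outside-to-outside) with their front faces coplanar on the −y side. 8 rungs, each 67 mm deep and 34 mm tall, span between the inner faces of the rails, front faces flush with the rails. The lowest rung's underside is at z = 297 mm and rungs are spaced 278 mm apart (underside to underside).

Two stools sit around the table at the −y, +y sides. The ladder is on top of the table.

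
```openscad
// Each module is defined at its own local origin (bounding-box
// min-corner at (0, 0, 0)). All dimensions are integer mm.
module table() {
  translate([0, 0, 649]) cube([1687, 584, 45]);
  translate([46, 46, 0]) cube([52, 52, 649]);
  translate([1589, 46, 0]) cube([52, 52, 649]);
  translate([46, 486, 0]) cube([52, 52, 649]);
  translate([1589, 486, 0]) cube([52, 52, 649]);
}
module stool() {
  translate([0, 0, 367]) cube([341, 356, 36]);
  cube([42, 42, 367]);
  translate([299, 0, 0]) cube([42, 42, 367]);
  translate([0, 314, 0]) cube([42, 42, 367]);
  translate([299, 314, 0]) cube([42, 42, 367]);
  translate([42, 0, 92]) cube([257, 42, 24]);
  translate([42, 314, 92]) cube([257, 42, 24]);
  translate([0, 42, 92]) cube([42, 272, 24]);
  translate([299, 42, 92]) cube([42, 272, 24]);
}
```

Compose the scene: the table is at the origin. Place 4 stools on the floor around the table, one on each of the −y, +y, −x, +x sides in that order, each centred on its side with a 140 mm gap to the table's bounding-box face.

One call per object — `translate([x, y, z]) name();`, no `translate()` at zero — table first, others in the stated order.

table();
translate([673, -496, 0]) stool();
translate([673, 724, 0]) stool();
translate([-481, 114, 0]) stool();
translate([1827, 114, 0]) stool();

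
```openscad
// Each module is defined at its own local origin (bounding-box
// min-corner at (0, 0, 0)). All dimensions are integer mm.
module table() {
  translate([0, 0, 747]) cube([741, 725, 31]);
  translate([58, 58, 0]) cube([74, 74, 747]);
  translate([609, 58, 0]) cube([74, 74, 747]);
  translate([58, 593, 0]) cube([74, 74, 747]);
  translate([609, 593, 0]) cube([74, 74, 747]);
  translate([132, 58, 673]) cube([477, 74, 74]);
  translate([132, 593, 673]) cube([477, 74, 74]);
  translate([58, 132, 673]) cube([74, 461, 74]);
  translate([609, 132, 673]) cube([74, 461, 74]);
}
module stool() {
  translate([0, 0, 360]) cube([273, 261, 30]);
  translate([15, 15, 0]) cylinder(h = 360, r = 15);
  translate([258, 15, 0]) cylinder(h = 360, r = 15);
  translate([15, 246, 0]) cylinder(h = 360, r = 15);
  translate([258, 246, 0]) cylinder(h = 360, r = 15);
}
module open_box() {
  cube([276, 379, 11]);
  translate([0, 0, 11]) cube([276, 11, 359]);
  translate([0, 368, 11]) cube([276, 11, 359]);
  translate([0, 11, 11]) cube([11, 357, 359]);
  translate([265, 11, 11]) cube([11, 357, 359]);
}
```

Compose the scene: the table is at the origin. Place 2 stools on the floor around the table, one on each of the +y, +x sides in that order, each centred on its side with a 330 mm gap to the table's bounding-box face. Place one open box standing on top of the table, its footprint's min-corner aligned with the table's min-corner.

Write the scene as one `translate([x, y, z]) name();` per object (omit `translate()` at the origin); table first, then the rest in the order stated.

table();
translate([234, 1055, 0]) stool();
translate([1071, 232, 0]) stool();
translate([0, 0, 778]) open_box();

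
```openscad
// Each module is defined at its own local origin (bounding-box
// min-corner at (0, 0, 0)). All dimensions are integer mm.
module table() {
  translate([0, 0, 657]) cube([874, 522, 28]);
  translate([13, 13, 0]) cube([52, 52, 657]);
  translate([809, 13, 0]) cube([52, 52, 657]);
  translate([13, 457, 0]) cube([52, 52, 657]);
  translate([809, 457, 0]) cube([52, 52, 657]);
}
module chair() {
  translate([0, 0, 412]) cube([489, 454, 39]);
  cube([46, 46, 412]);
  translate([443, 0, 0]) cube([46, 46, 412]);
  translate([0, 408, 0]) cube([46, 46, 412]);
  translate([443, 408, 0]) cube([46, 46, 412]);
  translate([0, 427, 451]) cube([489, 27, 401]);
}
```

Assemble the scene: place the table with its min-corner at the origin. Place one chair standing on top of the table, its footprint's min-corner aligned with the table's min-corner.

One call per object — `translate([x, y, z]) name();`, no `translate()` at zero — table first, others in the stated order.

table();
translate([0, 0, 685]) chair();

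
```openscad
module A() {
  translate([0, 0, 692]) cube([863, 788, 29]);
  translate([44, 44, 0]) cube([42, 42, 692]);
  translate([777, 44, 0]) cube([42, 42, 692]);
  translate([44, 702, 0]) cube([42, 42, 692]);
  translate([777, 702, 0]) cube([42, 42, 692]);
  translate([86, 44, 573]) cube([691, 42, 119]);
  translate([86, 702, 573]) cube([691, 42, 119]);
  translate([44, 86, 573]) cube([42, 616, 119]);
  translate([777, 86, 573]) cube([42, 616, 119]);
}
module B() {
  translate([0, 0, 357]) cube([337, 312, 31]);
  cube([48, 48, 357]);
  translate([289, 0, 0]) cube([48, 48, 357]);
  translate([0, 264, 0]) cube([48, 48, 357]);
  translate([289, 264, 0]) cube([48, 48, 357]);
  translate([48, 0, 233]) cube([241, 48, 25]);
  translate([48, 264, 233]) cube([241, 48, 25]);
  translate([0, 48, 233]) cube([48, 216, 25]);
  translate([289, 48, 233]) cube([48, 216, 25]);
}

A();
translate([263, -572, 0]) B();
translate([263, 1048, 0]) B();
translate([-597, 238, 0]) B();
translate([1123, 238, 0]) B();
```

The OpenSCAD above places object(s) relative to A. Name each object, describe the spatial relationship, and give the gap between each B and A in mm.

Each stool's nearest face is 260 mm from the table's bounding box.

A is a table. B is a stool. Four stools sit around the table at the −y, +y, −x, +x sides. The gap between each stool and the table is 260 mm.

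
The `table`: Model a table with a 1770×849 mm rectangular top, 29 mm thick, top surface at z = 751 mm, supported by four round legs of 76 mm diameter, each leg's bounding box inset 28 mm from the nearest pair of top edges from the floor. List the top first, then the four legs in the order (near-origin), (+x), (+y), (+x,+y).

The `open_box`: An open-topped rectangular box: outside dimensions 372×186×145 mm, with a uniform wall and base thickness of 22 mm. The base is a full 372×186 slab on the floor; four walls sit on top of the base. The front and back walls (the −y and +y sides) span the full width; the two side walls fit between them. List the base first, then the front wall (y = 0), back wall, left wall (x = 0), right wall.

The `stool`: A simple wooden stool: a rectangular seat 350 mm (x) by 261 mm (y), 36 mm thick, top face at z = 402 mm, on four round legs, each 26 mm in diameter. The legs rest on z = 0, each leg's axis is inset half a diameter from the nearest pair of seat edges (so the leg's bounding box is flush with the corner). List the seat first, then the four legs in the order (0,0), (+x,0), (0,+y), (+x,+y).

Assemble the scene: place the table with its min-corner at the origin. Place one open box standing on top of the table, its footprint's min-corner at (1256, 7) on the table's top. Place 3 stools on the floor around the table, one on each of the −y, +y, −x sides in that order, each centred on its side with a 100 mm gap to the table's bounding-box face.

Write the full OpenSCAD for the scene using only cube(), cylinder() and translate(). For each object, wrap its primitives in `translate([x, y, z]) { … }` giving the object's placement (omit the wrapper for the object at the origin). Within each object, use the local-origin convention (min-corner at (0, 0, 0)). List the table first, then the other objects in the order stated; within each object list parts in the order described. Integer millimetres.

translate([0, 0, 722]) cube([1770, 849, 29]);
translate([66, 66, 0]) cylinder(h = 722, r = 38);
translate([1704, 66, 0]) cylinder(h = 722, r = 38);
translate([66, 783, 0]) cylinder(h = 722, r = 38);
translate([1704, 783, 0]) cylinder(h = 722, r = 38);
translate([1256, 7, 751]) {
  cube([372, 186, 22]);
  translate([0, 0, 22]) cube([372, 22, 123]);
  translate([0, 164, 22]) cube([372, 22, 123]);
  translate([0, 22, 22]) cube([22, 142, 123]);
  translate([350, 22, 22]) cube([22, 142, 123]);
}
translate([710, -361, 0]) {
  translate([0, 0, 366]) cube([350, 261, 36]);
  translate([13, 13, 0]) cylinder(h = 366, r = 13);
  translate([337, 13, 0]) cylinder(h = 366, r = 13);
  translate([13, 248, 0]) cylinder(h = 366, r = 13);
  translate([337, 248, 0]) cylinder(h = 366, r = 13);
}
translate([710, 949, 0]) {
  translate([0, 0, 366]) cube([350, 261, 36]);
  translate([13, 13, 0]) cylinder(h = 366, r = 13);
  translate([337, 13, 0]) cylinder(h = 366, r = 13);
  translate([13, 248, 0]) cylinder(h = 366, r = 13);
  translate([337, 248, 0]) cylinder(h = 366, r = 13);
}
translate([-450, 294, 0]) {
  translate([0, 0, 366]) cube([350, 261, 36]);
  translate([13, 13, 0]) cylinder(h = 366, r = 13);
  translate([337, 13, 0]) cylinder(h = 366, r = 13);
  translate([13, 248, 0]) cylinder(h = 366, r = 13);
  translate([337, 248, 0]) cylinder(h = 366, r = 13);
}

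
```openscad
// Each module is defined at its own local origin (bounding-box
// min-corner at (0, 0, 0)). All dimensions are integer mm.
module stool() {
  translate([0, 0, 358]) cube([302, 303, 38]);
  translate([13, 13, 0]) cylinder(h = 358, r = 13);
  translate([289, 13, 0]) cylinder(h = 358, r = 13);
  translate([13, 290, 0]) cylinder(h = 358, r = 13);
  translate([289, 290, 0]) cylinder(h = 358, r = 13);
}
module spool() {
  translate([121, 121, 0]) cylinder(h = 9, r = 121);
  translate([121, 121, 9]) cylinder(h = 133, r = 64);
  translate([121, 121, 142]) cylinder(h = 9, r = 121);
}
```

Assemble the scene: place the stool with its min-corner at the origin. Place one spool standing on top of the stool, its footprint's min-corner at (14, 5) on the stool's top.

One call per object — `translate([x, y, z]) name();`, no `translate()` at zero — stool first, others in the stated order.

stool();
translate([14, 5, 396]) spool();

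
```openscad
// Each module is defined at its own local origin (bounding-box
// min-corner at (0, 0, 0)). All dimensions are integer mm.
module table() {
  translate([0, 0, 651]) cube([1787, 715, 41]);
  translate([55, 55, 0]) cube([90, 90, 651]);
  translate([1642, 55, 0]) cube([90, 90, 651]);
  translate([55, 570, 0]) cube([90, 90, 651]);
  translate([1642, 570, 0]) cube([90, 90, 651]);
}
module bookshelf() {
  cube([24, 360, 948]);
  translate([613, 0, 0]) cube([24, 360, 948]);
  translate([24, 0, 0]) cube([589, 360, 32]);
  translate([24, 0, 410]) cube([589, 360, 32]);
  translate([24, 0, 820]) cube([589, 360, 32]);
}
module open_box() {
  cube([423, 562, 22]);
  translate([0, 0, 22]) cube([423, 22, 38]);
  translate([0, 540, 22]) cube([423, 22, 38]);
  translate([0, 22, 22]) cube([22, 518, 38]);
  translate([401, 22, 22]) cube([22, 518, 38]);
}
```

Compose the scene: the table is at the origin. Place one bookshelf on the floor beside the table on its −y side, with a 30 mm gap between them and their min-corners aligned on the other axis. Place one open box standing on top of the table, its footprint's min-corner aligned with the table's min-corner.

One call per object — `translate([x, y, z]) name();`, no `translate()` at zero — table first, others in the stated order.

table();
translate([0, -390, 0]) bookshelf();
translate([0, 0, 692]) open_box();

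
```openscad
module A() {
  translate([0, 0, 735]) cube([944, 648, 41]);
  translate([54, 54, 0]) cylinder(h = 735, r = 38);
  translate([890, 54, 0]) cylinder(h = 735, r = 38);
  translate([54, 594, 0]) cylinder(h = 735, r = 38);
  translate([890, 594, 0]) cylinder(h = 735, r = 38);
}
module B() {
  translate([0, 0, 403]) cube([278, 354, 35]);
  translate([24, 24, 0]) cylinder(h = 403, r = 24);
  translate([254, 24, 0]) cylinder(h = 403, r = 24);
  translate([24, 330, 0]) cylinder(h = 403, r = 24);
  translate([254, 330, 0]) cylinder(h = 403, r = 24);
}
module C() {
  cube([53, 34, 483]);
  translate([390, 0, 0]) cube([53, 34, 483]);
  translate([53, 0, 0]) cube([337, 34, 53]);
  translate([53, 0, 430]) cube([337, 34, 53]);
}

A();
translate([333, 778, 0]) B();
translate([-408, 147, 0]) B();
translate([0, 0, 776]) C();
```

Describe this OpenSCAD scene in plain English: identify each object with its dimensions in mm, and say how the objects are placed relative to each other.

A is a rectangular dining table. The top is 944×648×41 mm with its upper surface at z = 776 mm. It stands on four round legs of 76 mm diameter, each leg's bounding box inset 16 mm from the nearest pair of top edges, running from the floor to the underside of the top.

B is a four-legged stool. The seat is a 278×354×35 mm slab whose top surface is at z = 438 mm; four round legs, each 48 mm in diameter, run from the floor (z = 0) to the underside of the seat, each leg's axis is inset half a diameter from the nearest pair of seat edges (so the leg's bounding box is flush with the corner).

C is a picture frame with a 337×377 mm rectangular opening (x by z) and a uniform 53 mm border on every side. Frame depth is 34 mm along y. It is built from two vertical stiles running the full outside height and two horizontal rails spanning the gap between the stiles.

Two stools sit around the table at the +y, −x sides. The picture frame is on top of the table.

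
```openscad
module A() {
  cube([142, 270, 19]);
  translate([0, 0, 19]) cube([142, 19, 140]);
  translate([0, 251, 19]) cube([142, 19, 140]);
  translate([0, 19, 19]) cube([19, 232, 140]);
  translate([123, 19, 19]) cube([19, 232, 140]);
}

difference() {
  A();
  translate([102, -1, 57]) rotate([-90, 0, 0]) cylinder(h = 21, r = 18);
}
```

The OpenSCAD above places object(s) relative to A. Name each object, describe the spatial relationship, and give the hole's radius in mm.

A is an open box. The open box has a circular hole through its front wall. The hole's radius is 18 mm.

The subtracted cylinder has r = 18 mm.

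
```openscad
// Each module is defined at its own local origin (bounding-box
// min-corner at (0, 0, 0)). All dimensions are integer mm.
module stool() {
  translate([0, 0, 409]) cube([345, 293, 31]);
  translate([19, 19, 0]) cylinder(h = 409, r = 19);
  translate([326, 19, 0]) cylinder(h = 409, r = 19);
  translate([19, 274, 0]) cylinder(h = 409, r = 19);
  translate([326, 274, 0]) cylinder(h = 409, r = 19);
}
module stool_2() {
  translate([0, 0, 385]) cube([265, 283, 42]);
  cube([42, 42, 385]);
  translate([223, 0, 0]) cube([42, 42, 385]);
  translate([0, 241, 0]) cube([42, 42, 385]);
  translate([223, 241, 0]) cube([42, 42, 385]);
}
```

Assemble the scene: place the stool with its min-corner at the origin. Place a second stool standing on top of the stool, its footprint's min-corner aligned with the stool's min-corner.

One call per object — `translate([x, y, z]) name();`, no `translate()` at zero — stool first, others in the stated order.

stool();
translate([0, 0, 440]) stool_2();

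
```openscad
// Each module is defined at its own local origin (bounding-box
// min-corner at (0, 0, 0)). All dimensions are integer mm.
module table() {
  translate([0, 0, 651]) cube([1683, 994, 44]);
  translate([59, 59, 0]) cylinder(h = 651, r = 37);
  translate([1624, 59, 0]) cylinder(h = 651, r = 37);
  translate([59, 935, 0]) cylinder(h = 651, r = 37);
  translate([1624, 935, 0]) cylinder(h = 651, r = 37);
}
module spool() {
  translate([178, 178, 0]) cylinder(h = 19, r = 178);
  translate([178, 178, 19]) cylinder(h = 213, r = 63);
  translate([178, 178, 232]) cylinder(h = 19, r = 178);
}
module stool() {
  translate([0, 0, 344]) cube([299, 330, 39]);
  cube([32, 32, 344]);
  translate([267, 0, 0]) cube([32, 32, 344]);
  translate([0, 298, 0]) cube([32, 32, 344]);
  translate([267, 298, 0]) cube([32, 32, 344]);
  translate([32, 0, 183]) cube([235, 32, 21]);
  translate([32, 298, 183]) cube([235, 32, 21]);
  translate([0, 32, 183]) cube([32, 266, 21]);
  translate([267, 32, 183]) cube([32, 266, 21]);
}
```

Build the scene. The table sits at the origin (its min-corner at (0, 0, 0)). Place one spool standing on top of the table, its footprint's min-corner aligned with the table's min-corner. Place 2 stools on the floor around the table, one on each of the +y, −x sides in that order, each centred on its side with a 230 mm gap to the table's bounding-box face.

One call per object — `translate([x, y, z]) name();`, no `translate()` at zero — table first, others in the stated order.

table();
translate([0, 0, 695]) spool();
translate([692, 1224, 0]) stool();
translate([-529, 332, 0]) stool();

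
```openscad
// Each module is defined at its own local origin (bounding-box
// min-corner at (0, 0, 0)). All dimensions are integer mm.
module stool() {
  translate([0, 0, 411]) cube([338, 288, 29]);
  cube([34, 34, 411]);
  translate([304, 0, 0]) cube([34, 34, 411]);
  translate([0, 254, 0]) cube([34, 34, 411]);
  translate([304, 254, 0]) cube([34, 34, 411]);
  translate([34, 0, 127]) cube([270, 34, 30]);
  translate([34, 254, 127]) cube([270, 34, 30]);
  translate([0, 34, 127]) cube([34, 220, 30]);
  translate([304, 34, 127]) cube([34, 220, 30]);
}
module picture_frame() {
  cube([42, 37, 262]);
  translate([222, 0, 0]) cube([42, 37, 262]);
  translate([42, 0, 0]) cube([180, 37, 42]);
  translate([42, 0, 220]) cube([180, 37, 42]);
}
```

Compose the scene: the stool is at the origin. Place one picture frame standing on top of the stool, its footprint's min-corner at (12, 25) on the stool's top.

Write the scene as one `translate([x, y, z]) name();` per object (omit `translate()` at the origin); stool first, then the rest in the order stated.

stool();
translate([12, 25, 440]) picture_frame();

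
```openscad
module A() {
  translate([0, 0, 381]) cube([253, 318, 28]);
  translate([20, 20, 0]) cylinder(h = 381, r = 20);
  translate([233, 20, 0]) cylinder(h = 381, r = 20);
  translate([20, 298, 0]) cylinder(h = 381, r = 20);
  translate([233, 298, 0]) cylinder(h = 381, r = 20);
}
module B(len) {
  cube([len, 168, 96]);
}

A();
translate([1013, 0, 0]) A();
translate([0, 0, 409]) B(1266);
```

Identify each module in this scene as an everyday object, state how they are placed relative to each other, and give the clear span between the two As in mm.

Second stool starts at x = 1013; first ends at x = 253; clear span = 1013 − 253 = 760 mm.

A is a stool. B is a beam. A beam spans the tops of two stools. The clear span between the two stools is 760 mm.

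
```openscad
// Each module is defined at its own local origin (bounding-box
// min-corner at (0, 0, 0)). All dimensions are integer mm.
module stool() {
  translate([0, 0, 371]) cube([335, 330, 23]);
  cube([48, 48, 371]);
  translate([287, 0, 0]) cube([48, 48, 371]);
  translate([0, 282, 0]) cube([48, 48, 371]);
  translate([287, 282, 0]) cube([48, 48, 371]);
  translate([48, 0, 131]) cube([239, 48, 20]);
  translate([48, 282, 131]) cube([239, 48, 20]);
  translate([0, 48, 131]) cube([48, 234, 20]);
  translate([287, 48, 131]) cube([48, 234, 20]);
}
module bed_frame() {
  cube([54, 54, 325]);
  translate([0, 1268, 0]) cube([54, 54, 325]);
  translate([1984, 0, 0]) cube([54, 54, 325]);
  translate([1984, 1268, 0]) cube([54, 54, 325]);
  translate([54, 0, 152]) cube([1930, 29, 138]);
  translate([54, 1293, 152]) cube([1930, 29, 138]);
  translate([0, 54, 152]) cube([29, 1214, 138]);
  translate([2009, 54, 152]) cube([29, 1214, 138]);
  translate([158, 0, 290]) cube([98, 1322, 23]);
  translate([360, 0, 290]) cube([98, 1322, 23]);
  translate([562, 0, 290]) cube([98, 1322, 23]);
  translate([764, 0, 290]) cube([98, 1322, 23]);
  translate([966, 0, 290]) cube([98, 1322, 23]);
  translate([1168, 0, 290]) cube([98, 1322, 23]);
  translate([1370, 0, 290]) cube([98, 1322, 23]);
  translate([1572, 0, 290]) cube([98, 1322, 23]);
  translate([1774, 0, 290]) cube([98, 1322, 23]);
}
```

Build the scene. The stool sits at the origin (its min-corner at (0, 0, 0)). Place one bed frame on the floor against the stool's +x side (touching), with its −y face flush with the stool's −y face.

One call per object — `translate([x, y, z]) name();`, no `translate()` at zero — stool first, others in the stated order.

stool();
translate([335, 0, 0]) bed_frame();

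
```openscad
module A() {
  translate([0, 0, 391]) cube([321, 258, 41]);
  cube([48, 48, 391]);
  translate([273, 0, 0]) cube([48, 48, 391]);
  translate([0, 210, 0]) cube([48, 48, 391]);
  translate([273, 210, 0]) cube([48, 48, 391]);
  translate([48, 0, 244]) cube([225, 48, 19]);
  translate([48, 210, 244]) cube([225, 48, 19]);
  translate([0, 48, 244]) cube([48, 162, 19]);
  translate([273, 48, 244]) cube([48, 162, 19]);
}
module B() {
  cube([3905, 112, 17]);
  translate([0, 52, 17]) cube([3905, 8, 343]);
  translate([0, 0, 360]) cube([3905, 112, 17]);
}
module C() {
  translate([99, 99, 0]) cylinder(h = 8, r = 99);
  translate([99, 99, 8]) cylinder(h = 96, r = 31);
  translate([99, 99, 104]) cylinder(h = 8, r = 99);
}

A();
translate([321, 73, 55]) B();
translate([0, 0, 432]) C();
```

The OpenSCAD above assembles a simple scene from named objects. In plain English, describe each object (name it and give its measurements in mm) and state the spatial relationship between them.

A is a four-legged stool. The seat is a 321×258×41 mm slab whose top surface is at z = 432 mm; four square legs, each 48×48 mm in cross-section, run from the floor (z = 0) to the underside of the seat, each flush with a corner of the seat. Four stretchers, 48 mm wide and 19 mm tall, connect adjacent legs with their undersides at z = 244 mm, each running between the inner faces of the legs it joins and aligned with the legs' outer faces on the other axis.

B is an I-beam lying along x, 3905 mm long. Overall section height 377 mm. Two flanges 112 mm wide (y) and 17 mm thick, one on the floor and one at the top; a web 8 mm thick runs between them, centred on the flange width.

C is a spool: two coaxial disc flanges of radius 99 mm and thickness 8 mm, joined by a core cylinder of radius 31 mm and height 96 mm. The lower flange rests on z = 0 and the three cylinders share a vertical axis.

The I-beam is beside the stool with their tops flush at z = 432. The spool is on top of the stool.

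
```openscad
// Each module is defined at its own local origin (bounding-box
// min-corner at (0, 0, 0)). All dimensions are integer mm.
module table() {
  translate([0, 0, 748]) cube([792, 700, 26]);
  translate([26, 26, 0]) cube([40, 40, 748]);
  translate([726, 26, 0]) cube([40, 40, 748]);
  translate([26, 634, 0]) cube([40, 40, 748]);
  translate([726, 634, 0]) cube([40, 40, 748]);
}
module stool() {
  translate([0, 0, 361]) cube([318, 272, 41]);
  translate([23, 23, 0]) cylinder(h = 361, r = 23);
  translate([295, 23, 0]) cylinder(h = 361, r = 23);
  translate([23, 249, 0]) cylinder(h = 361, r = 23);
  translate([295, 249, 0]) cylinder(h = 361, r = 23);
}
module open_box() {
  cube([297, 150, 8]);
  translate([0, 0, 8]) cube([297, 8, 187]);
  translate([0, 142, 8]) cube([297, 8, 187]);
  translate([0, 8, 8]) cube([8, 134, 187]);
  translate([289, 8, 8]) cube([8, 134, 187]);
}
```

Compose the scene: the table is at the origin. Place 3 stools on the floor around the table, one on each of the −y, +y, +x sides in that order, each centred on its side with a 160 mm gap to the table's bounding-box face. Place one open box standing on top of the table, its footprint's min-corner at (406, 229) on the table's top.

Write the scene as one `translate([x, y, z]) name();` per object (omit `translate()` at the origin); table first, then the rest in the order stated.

table();
translate([237, -432, 0]) stool();
translate([237, 860, 0]) stool();
translate([952, 214, 0]) stool();
translate([406, 229, 774]) open_box();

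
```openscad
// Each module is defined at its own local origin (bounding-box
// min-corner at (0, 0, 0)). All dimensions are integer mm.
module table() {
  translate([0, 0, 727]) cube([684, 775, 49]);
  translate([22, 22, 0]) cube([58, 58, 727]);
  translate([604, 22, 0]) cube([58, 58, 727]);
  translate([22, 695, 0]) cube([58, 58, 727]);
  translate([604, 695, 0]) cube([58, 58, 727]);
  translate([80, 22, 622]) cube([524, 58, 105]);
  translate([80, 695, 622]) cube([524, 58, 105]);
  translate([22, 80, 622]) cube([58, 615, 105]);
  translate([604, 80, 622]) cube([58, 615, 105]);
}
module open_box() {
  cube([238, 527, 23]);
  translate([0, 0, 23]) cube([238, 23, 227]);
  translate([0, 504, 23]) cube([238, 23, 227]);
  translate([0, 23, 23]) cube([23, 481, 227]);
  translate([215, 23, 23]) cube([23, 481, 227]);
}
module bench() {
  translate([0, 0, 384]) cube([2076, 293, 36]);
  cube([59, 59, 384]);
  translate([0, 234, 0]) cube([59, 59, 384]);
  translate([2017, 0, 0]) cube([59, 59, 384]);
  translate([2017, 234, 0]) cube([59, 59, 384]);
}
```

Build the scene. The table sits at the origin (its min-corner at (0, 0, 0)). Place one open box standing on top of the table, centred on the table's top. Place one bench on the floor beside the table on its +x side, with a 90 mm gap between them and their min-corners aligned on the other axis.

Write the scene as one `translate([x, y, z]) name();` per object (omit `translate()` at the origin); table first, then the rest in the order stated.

table();
translate([223, 124, 776]) open_box();
translate([774, 0, 0]) bench();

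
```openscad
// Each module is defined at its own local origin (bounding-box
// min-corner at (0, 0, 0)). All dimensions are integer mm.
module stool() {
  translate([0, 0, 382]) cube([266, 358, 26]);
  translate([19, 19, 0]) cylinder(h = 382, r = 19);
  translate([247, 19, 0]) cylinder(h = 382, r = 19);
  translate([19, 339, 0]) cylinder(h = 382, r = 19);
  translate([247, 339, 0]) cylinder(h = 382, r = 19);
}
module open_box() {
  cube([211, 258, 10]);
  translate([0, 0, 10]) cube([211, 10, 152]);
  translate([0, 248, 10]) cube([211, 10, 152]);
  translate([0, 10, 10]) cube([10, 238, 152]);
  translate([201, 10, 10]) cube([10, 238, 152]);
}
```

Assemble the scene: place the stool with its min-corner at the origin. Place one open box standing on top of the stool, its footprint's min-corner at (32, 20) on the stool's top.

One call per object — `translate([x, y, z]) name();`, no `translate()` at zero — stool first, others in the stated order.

stool();
translate([32, 20, 408]) open_box();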